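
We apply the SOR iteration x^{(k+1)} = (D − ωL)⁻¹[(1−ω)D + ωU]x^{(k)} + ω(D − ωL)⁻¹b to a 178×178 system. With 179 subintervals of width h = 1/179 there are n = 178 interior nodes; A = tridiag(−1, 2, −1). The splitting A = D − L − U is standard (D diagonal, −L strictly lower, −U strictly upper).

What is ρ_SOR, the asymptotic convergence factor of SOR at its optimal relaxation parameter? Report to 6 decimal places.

n=178: λ(B_J) = 1 − λ(A)/2 = cos(kπ/179); k=1 gives ρ_J = 0.999846.
root = sin(π/179) = 0.0175499  (since 1−cos² = sin²).
ω* = 2/(1+0.0175499) = 1.965506
and ρ(B_{ω*}) = 1.965506 − 1 = 0.965506.

ρ_SOR = 0.965506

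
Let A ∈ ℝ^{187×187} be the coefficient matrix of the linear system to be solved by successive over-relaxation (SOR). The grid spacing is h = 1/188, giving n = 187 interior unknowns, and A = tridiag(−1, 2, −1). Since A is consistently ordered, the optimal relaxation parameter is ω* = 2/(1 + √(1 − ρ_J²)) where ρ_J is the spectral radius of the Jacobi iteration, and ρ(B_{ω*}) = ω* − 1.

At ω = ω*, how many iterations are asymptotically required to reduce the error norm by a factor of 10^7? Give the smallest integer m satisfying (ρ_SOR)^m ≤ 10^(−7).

B_J for the 187×187 system has eigenvalues cos(kπ/188); ρ_J = cos(π/188) = 0.9998604.
√(1−ρ_J²) = |sin(π/188)| = 0.0167098
Then 2/(1+√(1−ρ_J²)) = 2/(1+0.0167098); ω* = 2/1.0167098 = 1.9671297.
and ρ(B_{ω*}) = 1.9671297 − 1 = 0.9671297.
ρ_SOR^m ≤ 10^(−7) ⇔ m ≥ 7·ln10/(−ln 0.9671297) = 16.1181/0.0334227 = 482.250; m = ⌈482.250⌉ = 483.

m = 483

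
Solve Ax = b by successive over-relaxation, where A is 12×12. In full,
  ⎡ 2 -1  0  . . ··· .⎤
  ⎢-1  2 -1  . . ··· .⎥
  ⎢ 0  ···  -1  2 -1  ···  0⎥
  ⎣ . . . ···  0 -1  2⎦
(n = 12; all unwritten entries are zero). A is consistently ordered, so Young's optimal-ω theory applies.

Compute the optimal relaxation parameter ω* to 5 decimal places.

ω* = 1.61379

ρ_J = max_k |cos(kπ/13)| = cos(π/13) = 0.97094
root = sin(π/13) = 0.239316  (since 1−cos² = sin²).
[ω*] 2 ÷ (1 + 0.239316) = 2 ÷ 1.239316 = 1.61379.
[ρ_SOR] ω* − 1 = 0.61379.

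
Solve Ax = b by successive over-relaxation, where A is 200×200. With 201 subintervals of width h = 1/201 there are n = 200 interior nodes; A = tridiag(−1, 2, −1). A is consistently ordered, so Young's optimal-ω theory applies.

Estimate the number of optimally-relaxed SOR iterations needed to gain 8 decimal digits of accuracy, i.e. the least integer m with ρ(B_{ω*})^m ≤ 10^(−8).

n=200: λ(B_J) = 1 − λ(A)/2 = cos(kπ/201); k=1 gives ρ_J = 0.9998779.
√(1−ρ_J²) simplifies to sin(π/201) = 0.0156292.
Young: ω* = 2/(1+√(1−ρ_J²)) = 2/(1+0.0156292) = 2/1.0156292 = 1.9692226.
ρ_SOR = ω* − 1 ≈ 0.9692226.
m ≥ 8·ln10 / (−ln 0.9692226) = 589.255; smallest integer m = 590.

m = 590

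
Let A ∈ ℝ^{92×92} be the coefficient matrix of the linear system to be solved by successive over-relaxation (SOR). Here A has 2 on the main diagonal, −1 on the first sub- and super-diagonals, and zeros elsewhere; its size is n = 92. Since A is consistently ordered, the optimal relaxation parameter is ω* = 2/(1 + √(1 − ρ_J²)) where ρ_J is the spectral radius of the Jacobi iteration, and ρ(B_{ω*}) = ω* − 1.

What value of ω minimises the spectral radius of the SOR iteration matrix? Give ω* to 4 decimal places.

ω* = 1.9347

n=92: λ(B_J) = 1 − λ(A)/2 = cos(kπ/93); k=1 gives ρ_J = 0.9994.
√(1−ρ_J²) = |sin(π/93)| = 0.03377
ω* = 2/(1+0.03377) = 1.9347
Hence ρ(B_{ω*}) = 1.9347 − 1 = 0.9347.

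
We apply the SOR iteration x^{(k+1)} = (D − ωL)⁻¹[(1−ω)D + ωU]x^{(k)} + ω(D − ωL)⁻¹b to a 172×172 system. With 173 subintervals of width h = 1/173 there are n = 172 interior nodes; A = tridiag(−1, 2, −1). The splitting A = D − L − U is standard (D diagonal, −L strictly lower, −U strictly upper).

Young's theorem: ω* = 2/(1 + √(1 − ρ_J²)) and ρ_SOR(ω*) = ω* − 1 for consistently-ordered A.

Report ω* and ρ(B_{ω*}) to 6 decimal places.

½·tridiag(1,0,1) at n=172: λ_k = cos(kπ/173); max |λ| at k=1 ⇒ ρ_J = cos(π/173) ≈ 0.999835.
√(1−ρ_J²) = |sin(π/173)| = 0.0181585
ω* = 2/(1 + 0.0181585) = 2/1.0181585 = 1.964331.
ρ_SOR = ω* − 1 ≈ 0.964331.

ω* = 1.964331, ρ_SOR = 0.964331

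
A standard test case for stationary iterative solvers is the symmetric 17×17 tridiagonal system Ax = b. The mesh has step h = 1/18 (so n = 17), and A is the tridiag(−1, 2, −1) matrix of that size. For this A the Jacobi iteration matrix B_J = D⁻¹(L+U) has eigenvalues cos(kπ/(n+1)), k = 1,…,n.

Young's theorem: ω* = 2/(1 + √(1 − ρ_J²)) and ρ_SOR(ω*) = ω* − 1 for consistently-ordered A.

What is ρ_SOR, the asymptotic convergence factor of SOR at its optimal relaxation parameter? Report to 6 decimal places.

ρ_SOR = 0.704088

n=17: λ(B_J) = 1 − λ(A)/2 = cos(kπ/18); k=1 gives ρ_J = 0.984808.
√(1−ρ_J²) = |sin(π/18)| = 0.1736482
Young: ω* = 2/(1+√(1−ρ_J²)) = 2/(1+0.1736482) = 2/1.1736482 = 1.704088.
and ρ(B_{ω*}) = 1.704088 − 1 = 0.704088.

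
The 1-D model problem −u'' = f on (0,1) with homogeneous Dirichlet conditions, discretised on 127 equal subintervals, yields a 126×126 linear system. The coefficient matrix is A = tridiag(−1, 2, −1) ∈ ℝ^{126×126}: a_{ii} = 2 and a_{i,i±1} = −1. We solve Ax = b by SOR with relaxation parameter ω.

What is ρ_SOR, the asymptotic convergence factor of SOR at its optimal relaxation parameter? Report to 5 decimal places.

ρ_SOR = 0.95173

n=126: λ(B_J) = 1 − λ(A)/2 = cos(kπ/127); k=1 gives ρ_J = 0.99969.
√(1−ρ_J²) simplifies to sin(π/127) = 0.024734.
Young: ω* = 2/(1+√(1−ρ_J²)) = 2/(1+0.024734) = 2/1.024734 = 1.95173.
ρ(B_{ω*}) = ω*−1 = 0.95173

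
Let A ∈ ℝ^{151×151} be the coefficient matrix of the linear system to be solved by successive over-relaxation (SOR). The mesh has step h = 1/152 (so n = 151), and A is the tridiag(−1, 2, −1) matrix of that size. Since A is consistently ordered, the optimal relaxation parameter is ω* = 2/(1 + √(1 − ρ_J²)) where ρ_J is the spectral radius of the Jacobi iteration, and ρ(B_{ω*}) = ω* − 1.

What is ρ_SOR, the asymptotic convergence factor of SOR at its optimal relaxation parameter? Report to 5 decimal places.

n=151: λ(B_J) = 1 − λ(A)/2 = cos(kπ/152); k=1 gives ρ_J = 0.99979.
√(1−ρ_J²) simplifies to sin(π/152) = 0.020667.
ω* = 2 / (1 + 0.020667) = 2 / 1.020667 ≈ 1.95950.
and ρ(B_{ω*}) = 1.95950 − 1 = 0.95950.

ρ_SOR = 0.95950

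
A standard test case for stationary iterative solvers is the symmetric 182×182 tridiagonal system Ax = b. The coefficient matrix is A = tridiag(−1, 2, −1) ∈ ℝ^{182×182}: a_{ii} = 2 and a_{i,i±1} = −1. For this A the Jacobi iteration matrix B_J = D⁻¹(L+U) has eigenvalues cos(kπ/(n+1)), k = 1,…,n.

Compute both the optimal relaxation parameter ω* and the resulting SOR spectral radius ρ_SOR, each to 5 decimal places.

spectrum of D⁻¹(L+U) = {cos(kπ/183) : 1≤k≤182}; ρ_J = cos(π/183) = 0.99985.
1 − cos²(π/183) = sin²(π/183) ⇒ √(1−ρ_J²) = sin(π/183) = 0.017166.
ω* = 2 / (1 + 0.017166) = 2 / 1.017166 ≈ 1.96625.
Hence ρ(B_{ω*}) = 1.96625 − 1 = 0.96625.

ω* = 1.96625, ρ_SOR = 0.96625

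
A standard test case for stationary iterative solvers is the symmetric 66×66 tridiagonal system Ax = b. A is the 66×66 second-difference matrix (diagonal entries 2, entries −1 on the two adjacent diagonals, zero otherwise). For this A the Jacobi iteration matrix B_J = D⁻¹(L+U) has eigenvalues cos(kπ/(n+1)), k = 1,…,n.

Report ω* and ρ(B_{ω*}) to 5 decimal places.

spectrum of D⁻¹(L+U) = {cos(kπ/67) : 1≤k≤66}; ρ_J = cos(π/67) = 0.99890.
√(1−ρ_J²) = |sin(π/67)| = 0.046872
Young: ω* = 2/(1+√(1−ρ_J²)) = 2/(1+0.046872) = 2/1.046872 = 1.91045.
[ρ_SOR] ω* − 1 = 0.91045.

ω* = 1.91045, ρ_SOR = 0.91045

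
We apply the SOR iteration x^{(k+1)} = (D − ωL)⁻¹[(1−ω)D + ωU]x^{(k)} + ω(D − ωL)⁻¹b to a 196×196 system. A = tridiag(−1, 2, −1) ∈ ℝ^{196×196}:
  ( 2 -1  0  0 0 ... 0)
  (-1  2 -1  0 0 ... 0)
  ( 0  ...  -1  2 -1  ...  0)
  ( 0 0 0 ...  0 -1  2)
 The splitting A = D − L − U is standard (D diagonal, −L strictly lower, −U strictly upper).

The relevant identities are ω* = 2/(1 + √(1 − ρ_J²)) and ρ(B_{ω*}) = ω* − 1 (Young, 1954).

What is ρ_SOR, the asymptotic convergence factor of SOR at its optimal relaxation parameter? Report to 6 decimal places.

ρ_SOR = 0.968608

[ρ_J] n=196: ρ(B_J) = cos(π/(n+1)) = cos(π/197) = 0.999873.
root = sin(π/197) = 0.0159465  (since 1−cos² = sin²).
ω* = 2/(1+0.0159465) = 1.968608
At ω = 1.968608 every |λ(B_ω)| = ω−1, so ρ_SOR = 0.968608.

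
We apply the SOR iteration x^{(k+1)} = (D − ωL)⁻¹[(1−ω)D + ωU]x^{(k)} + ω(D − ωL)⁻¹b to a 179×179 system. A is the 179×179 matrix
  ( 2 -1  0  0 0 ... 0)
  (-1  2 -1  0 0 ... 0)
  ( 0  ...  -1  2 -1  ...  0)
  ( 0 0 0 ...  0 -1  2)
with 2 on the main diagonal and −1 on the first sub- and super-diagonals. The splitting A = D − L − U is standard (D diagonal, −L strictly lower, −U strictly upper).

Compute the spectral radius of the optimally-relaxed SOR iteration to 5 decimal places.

ρ_SOR = 0.96569

B_J for the 179×179 system has eigenvalues cos(kπ/180); ρ_J = cos(π/180) = 0.99985.
root = sin(π/180) = 0.017452  (since 1−cos² = sin²).
So ω* = 2/1.017452 = 1.96569 (Young).
[ρ_SOR] ω* − 1 = 0.96569.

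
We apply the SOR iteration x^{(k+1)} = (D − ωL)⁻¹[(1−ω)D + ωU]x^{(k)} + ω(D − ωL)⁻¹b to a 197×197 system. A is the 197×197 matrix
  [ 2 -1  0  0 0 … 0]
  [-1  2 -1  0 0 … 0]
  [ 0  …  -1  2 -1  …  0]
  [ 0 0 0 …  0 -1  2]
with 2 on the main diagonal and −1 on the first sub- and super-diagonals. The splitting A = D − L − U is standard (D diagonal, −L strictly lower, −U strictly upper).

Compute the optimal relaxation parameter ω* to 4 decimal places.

ω* = 1.9688

With n=197, ρ(Jacobi) = cos(π/198) = 0.9999.
root = sin(π/198) = 0.01587  (since 1−cos² = sin²).
[ω*] 2 ÷ (1 + 0.01587) = 2 ÷ 1.01587 = 1.9688.
ρ(B_{ω*}) = ω*−1 = 0.9688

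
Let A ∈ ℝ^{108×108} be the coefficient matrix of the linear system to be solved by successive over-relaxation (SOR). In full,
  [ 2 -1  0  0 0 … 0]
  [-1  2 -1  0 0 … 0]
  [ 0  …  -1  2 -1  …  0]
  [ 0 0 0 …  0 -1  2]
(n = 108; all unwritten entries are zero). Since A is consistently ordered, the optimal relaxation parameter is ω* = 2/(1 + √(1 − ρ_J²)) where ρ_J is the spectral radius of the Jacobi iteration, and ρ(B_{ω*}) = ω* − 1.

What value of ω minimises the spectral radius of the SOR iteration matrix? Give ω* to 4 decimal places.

ω* = 1.9440

ρ_J = max_k |cos(kπ/109)| = cos(π/109) = 0.9996
√(1−ρ_J²) simplifies to sin(π/109) = 0.02882.
ω* = 2 / (1 + 0.02882) = 2 / 1.02882 ≈ 1.9440.
ρ_SOR = ω* − 1 = 1.9440 − 1 = 0.9440.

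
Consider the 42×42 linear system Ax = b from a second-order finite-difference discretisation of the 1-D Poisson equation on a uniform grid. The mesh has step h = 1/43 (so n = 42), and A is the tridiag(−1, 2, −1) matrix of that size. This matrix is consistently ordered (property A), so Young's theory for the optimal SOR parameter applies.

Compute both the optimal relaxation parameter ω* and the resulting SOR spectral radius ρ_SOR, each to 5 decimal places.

ω* = 1.86394, ρ_SOR = 0.86394

½·tridiag(1,0,1) at n=42: λ_k = cos(kπ/43); max |λ| at k=1 ⇒ ρ_J = cos(π/43) ≈ 0.99733.
√(1−ρ_J²) simplifies to sin(π/43) = 0.072995.
[ω*] 2 ÷ (1 + 0.072995) = 2 ÷ 1.072995 = 1.86394.
Hence ρ(B_{ω*}) = 1.86394 − 1 = 0.86394.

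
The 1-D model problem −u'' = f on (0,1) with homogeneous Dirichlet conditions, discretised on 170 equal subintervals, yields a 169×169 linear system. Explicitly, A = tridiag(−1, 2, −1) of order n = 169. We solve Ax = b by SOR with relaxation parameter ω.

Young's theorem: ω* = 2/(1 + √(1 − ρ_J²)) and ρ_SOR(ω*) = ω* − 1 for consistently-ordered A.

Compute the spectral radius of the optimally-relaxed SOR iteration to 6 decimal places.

ρ_J = max_k |cos(kπ/170)| = cos(π/170) = 0.999829
√(1 − cos²(π/170)) = sin(π/170) ≈ 0.0184789.
ω* = 2 / (1 + 0.0184789) = 2 / 1.0184789 ≈ 1.963713.
[ρ_SOR] ω* − 1 = 0.963713.

ρ_SOR = 0.963713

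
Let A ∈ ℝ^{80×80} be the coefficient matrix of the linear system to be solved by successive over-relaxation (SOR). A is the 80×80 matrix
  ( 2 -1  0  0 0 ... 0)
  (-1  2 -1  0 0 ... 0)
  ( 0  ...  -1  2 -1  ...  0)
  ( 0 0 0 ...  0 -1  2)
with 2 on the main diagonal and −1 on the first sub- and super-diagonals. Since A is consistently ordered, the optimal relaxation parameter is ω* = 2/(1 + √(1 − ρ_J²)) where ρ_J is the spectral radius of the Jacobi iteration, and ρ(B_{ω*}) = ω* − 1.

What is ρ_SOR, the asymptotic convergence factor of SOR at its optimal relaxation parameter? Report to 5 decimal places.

With n=80, ρ(Jacobi) = cos(π/81) = 0.99925.
√(1−ρ_J²) = |sin(π/81)| = 0.038775
Young: ω* = 2/(1+√(1−ρ_J²)) = 2/(1+0.038775) = 2/1.038775 = 1.92534.
ρ_SOR = ω* − 1 ≈ 0.92534.

ρ_SOR = 0.92534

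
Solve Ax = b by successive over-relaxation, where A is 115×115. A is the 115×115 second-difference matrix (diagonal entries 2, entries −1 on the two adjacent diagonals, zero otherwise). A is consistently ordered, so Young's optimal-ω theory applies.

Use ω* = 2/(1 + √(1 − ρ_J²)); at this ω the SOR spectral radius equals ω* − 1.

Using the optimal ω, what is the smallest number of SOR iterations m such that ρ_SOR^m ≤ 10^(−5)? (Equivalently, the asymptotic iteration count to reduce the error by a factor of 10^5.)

n=115: λ(B_J) = 1 − λ(A)/2 = cos(kπ/116); k=1 gives ρ_J = 0.9996333.
root = sin(π/116) = 0.0270794  (since 1−cos² = sin²).
ω* = 2/(1+0.0270794) = 1.9472691
[ρ_SOR] ω* − 1 = 0.9472691.
ρ_SOR^m ≤ 10^(−5) ⇔ m ≥ 5·ln10/(−ln 0.9472691) = 11.5129/0.0541721 = 212.525; m = ⌈212.525⌉ = 213.

m = 213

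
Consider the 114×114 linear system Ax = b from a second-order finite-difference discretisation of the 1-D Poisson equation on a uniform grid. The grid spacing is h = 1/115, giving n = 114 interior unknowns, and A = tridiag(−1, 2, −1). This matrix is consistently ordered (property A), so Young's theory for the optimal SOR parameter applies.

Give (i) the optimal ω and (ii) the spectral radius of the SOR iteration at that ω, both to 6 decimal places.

n=114: λ(B_J) = 1 − λ(A)/2 = cos(kπ/115); k=1 gives ρ_J = 0.999627.
√(1−ρ_J²) = |sin(π/115)| = 0.0273148
[ω*] 2 ÷ (1 + 0.0273148) = 2 ÷ 1.0273148 = 1.946823.
Hence ρ(B_{ω*}) = 1.946823 − 1 = 0.946823.

ω* = 1.946823, ρ_SOR = 0.946823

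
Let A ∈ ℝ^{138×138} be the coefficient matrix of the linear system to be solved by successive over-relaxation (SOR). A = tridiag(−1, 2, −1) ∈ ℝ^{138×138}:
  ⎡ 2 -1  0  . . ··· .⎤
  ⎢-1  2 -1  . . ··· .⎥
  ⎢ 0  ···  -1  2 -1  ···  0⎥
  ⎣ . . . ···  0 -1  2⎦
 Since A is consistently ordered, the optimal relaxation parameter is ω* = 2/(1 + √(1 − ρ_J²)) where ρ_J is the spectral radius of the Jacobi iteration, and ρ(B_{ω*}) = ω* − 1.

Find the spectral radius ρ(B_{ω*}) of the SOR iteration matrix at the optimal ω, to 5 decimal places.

[ρ_J] n=138: ρ(B_J) = cos(π/(n+1)) = cos(π/139) = 0.99974.
√(1 − cos²(π/139)) = sin(π/139) ≈ 0.022599.
Young: ω* = 2/(1+√(1−ρ_J²)) = 2/(1+0.022599) = 2/1.022599 = 1.95580.
and ρ(B_{ω*}) = 1.95580 − 1 = 0.95580.

ρ_SOR = 0.95580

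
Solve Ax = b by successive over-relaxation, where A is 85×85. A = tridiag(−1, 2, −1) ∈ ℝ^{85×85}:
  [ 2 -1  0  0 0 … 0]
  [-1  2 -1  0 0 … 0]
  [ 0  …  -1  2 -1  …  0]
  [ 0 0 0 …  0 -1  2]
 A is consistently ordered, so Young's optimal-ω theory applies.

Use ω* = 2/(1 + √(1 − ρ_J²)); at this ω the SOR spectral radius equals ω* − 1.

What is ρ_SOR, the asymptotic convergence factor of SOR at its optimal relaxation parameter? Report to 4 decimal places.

ρ_SOR = 0.9295

½·tridiag(1,0,1) at n=85: λ_k = cos(kπ/86); max |λ| at k=1 ⇒ ρ_J = cos(π/86) ≈ 0.9993.
root = sin(π/86) = 0.03652  (since 1−cos² = sin²).
Then 2/(1+√(1−ρ_J²)) = 2/(1+0.03652); ω* = 2/1.03652 = 1.9295.
ρ_SOR = ω* − 1 = 1.9295 − 1 = 0.9295.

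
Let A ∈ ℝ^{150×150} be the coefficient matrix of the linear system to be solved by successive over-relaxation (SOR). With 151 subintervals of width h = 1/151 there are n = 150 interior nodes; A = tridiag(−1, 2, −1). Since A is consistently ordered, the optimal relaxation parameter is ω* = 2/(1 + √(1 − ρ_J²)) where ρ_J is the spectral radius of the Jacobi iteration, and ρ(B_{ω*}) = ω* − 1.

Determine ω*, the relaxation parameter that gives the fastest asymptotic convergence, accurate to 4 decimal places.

With n=150, ρ(Jacobi) = cos(π/151) = 0.9998.
1 − cos²(π/151) = sin²(π/151) ⇒ √(1−ρ_J²) = sin(π/151) = 0.02080.
ω* = 2/(1 + 0.02080) = 2/1.02080 = 1.9592.
ρ(B_{ω*}) = ω*−1 = 0.9592

ω* = 1.9592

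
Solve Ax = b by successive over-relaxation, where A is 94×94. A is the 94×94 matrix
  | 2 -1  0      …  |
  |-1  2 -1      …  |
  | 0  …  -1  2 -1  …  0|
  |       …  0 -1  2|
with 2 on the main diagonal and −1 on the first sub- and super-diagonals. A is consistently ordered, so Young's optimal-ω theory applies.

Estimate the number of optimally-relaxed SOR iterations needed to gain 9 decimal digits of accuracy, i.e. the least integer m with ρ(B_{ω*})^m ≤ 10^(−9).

n=94: λ(B_J) = 1 − λ(A)/2 = cos(kπ/95); k=1 gives ρ_J = 0.9994533.
√(1−ρ_J²) simplifies to sin(π/95) = 0.0330634.
Young: ω* = 2/(1+√(1−ρ_J²)) = 2/(1+0.0330634) = 2/1.0330634 = 1.9359896.
ρ_SOR = ω* − 1 ≈ 0.9359896.
(0.9359896)^m ≤ 10^{−9}  ⇒  m·ln(0.9359896) ≤ −9·ln10  ⇒  m ≥ 313.273  ⇒  m = 314

m = 314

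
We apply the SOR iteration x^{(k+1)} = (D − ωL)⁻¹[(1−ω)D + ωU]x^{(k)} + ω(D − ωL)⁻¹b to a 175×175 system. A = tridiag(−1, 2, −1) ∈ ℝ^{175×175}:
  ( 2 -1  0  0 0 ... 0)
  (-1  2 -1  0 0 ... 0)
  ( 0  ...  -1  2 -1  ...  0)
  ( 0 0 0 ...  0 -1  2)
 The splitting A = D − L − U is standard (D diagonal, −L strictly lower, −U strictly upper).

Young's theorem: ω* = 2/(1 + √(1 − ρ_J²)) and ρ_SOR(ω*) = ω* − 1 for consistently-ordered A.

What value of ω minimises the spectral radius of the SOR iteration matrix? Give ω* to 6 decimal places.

n=175: λ(B_J) = 1 − λ(A)/2 = cos(kπ/176); k=1 gives ρ_J = 0.999841.
√(1 − cos²(π/176)) = sin(π/176) ≈ 0.0178490.
Young: ω* = 2/(1+√(1−ρ_J²)) = 2/(1+0.0178490) = 2/1.0178490 = 1.964928.
ρ_SOR = ω* − 1 ≈ 0.964928.

ω* = 1.964928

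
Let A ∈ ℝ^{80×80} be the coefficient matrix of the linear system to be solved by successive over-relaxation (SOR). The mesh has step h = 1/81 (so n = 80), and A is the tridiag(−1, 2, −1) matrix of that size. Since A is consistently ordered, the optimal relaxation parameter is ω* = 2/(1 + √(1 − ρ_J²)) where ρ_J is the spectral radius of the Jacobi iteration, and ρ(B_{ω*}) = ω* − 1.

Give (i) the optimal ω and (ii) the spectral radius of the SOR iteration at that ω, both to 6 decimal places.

spectrum of D⁻¹(L+U) = {cos(kπ/81) : 1≤k≤80}; ρ_J = cos(π/81) = 0.999248.
√(1 − cos²(π/81)) = sin(π/81) ≈ 0.0387754.
ω* = 2 / (1 + 0.0387754) = 2 / 1.0387754 ≈ 1.925344.
At ω = 1.925344 every |λ(B_ω)| = ω−1, so ρ_SOR = 0.925344.

ω* = 1.925344, ρ_SOR = 0.925344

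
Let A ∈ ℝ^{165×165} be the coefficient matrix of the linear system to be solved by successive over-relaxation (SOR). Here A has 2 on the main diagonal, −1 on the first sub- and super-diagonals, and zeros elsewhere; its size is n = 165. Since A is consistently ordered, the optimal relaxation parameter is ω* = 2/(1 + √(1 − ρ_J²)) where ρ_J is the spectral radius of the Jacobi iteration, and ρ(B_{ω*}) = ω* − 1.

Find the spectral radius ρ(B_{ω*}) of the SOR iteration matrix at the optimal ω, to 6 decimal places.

B_J for the 165×165 system has eigenvalues cos(kπ/166); ρ_J = cos(π/166) = 0.999821.
√(1−ρ_J²) = |sin(π/166)| = 0.0189241
ω* = 2/(1+0.0189241) = 1.962855
Hence ρ(B_{ω*}) = 1.962855 − 1 = 0.962855.

ρ_SOR = 0.962855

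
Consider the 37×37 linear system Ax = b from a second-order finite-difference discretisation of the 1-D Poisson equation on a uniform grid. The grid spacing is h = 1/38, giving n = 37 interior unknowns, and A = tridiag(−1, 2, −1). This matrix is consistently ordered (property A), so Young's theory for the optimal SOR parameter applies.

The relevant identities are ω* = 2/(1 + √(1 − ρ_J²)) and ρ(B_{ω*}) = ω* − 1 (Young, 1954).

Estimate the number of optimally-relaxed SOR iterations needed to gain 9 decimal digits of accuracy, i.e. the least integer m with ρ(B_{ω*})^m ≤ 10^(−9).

½·tridiag(1,0,1) at n=37: λ_k = cos(kπ/38); max |λ| at k=1 ⇒ ρ_J = cos(π/38) ≈ 0.9965845.
√(1−ρ_J²) simplifies to sin(π/38) = 0.0825793.
Then 2/(1+√(1−ρ_J²)) = 2/(1+0.0825793); ω* = 2/1.0825793 = 1.8474397.
Hence ρ(B_{ω*}) = 1.8474397 − 1 = 0.8474397.
ρ_SOR^m ≤ 10^(−9) ⇔ m ≥ 9·ln10/(−ln 0.8474397) = 20.7233/0.165536 = 125.189; m = ⌈125.189⌉ = 126.

m = 126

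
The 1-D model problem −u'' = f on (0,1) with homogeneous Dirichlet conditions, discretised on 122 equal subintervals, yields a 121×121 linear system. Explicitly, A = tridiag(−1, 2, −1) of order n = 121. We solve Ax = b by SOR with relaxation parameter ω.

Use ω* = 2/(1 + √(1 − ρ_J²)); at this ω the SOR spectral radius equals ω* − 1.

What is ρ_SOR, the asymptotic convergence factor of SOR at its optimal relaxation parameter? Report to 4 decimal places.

ρ_SOR = 0.9498

With n=121, ρ(Jacobi) = cos(π/122) = 0.9997.
√(1−ρ_J²) simplifies to sin(π/122) = 0.02575.
[ω*] 2 ÷ (1 + 0.02575) = 2 ÷ 1.02575 = 1.9498.
Hence ρ(B_{ω*}) = 1.9498 − 1 = 0.9498.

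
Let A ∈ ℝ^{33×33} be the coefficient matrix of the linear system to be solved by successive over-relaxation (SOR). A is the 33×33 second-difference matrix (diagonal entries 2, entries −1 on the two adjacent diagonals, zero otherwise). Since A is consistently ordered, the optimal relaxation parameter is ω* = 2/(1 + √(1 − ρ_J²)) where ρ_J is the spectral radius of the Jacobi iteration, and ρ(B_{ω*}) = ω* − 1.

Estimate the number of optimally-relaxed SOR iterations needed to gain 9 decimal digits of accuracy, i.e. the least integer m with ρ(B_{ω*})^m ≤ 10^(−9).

spectrum of D⁻¹(L+U) = {cos(kπ/34) : 1≤k≤33}; ρ_J = cos(π/34) = 0.9957342.
√(1 − cos²(π/34)) = sin(π/34) ≈ 0.0922684.
ω* = 2/(1+0.0922684) = 1.8310518
ρ_SOR = ω* − 1 ≈ 0.8310518.
ρ_SOR^m ≤ 10^(−9) ⇔ m ≥ 9·ln10/(−ln 0.8310518) = 20.7233/0.185063 = 111.980; m = ⌈111.980⌉ = 112.

m = 112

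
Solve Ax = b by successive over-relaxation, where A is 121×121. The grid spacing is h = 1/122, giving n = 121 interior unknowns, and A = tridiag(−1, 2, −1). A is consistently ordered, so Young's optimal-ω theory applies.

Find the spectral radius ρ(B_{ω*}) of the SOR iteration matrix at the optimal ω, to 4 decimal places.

ρ_SOR = 0.9498

With n=121, ρ(Jacobi) = cos(π/122) = 0.9997.
1 − cos²(π/122) = sin²(π/122) ⇒ √(1−ρ_J²) = sin(π/122) = 0.02575.
Young: ω* = 2/(1+√(1−ρ_J²)) = 2/(1+0.02575) = 2/1.02575 = 1.9498.
[ρ_SOR] ω* − 1 = 0.9498.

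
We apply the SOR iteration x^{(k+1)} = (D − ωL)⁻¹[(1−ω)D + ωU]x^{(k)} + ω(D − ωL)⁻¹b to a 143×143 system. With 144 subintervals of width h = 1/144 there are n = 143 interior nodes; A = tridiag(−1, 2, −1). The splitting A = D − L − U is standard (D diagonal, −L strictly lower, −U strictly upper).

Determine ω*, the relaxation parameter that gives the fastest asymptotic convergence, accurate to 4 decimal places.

ω* = 1.9573

n=143: λ(B_J) = 1 − λ(A)/2 = cos(kπ/144); k=1 gives ρ_J = 0.9998.
1 − cos²(π/144) = sin²(π/144) ⇒ √(1−ρ_J²) = sin(π/144) = 0.02181.
Then 2/(1+√(1−ρ_J²)) = 2/(1+0.02181); ω* = 2/1.02181 = 1.9573.
[ρ_SOR] ω* − 1 = 0.9573.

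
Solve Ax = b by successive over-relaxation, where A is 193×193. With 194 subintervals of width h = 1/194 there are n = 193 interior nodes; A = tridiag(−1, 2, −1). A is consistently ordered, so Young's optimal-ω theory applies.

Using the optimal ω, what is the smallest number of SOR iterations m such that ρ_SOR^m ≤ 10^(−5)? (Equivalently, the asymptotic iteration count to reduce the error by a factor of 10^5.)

ρ_J = max_k |cos(kπ/194)| = cos(π/194) = 0.9998689
root = sin(π/194) = 0.0161931  (since 1−cos² = sin²).
Then 2/(1+√(1−ρ_J²)) = 2/(1+0.0161931); ω* = 2/1.0161931 = 1.9681299.
Hence ρ(B_{ω*}) = 1.9681299 − 1 = 0.9681299.
m ≥ 5·ln10 / (−ln 0.9681299) = 355.457; smallest integer m = 356.

m = 356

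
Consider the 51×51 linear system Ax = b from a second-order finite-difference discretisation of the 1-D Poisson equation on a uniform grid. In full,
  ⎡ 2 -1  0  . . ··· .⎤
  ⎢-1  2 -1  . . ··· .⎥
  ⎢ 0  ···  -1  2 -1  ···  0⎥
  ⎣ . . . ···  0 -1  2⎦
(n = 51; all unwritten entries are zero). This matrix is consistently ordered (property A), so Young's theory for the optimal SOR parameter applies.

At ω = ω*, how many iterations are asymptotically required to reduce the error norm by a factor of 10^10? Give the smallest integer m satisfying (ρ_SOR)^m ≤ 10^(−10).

m = 191

ρ_J = max_k |cos(kπ/52)| = cos(π/52) = 0.9981756
√(1 − cos²(π/52)) = sin(π/52) ≈ 0.0603785.
Then 2/(1+√(1−ρ_J²)) = 2/(1+0.0603785); ω* = 2/1.0603785 = 1.8861190.
ρ_SOR = ω* − 1 = 1.8861190 − 1 = 0.8861190.
(0.8861190)^m ≤ 10^{−10}  ⇒  m·ln(0.8861190) ≤ −10·ln10  ⇒  m ≥ 190.448  ⇒  m = 191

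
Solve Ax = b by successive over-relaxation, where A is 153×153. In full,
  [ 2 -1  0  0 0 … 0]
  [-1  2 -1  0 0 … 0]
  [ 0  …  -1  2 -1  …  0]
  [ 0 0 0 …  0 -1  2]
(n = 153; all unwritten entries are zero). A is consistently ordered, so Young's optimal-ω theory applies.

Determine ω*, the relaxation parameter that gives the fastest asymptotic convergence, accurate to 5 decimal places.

ω* = 1.96002

ρ_J = max_k |cos(kπ/154)| = cos(π/154) = 0.99979
root = sin(π/154) = 0.020399  (since 1−cos² = sin²).
So ω* = 2/1.020399 = 1.96002 (Young).
Hence ρ(B_{ω*}) = 1.96002 − 1 = 0.96002.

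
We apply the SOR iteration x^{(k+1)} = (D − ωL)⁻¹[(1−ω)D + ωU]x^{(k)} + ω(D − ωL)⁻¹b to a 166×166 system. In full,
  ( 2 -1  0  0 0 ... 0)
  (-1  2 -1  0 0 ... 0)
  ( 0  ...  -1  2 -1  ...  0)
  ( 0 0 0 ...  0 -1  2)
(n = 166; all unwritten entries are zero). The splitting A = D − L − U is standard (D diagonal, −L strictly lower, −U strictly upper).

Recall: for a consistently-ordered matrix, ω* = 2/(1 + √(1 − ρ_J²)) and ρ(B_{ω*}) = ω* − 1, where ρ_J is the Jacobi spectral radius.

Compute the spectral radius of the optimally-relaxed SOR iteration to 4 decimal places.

ρ_SOR = 0.9631

½·tridiag(1,0,1) at n=166: λ_k = cos(kπ/167); max |λ| at k=1 ⇒ ρ_J = cos(π/167) ≈ 0.9998.
√(1−ρ_J²) simplifies to sin(π/167) = 0.01881.
Then 2/(1+√(1−ρ_J²)) = 2/(1+0.01881); ω* = 2/1.01881 = 1.9631.
ρ_SOR = ω* − 1 ≈ 0.9631.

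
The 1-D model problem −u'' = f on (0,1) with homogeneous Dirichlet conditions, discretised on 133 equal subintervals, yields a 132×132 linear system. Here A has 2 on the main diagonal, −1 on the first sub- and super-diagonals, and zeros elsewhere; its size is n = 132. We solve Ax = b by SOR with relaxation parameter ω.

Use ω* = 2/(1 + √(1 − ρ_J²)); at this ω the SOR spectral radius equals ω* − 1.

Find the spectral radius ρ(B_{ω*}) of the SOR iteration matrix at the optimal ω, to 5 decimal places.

spectrum of D⁻¹(L+U) = {cos(kπ/133) : 1≤k≤132}; ρ_J = cos(π/133) = 0.99972.
√(1−ρ_J²) simplifies to sin(π/133) = 0.023619.
ω* = 2/(1+0.023619) = 1.95385
Hence ρ(B_{ω*}) = 1.95385 − 1 = 0.95385.

ρ_SOR = 0.95385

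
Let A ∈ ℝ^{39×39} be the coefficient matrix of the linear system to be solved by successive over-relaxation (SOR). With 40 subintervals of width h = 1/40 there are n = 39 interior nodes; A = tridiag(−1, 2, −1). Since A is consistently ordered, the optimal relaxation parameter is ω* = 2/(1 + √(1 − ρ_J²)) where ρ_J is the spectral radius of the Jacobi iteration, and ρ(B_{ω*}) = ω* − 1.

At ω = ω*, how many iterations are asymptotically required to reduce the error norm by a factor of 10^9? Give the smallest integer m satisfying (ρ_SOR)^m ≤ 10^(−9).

m = 132

With n=39, ρ(Jacobi) = cos(π/40) = 0.9969173.
√(1−ρ_J²) simplifies to sin(π/40) = 0.0784591.
Then 2/(1+√(1−ρ_J²)) = 2/(1+0.0784591); ω* = 2/1.0784591 = 1.8544978.
and ρ(B_{ω*}) = 1.8544978 − 1 = 0.8544978.
m ≥ 9·ln10 / (−ln 0.8544978) = 131.793; smallest integer m = 132.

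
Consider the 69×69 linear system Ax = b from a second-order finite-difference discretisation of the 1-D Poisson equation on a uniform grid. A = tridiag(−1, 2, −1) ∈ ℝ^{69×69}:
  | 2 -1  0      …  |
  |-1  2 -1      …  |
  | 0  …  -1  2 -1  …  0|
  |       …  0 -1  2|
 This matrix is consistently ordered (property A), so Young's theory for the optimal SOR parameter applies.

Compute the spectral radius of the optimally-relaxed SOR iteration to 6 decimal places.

ρ_J = max_k |cos(kπ/70)| = cos(π/70) = 0.998993
√(1 − cos²(π/70)) = sin(π/70) ≈ 0.0448648.
So ω* = 2/1.0448648 = 1.914123 (Young).
ρ(B_{ω*}) = ω*−1 = 0.914123

ρ_SOR = 0.914123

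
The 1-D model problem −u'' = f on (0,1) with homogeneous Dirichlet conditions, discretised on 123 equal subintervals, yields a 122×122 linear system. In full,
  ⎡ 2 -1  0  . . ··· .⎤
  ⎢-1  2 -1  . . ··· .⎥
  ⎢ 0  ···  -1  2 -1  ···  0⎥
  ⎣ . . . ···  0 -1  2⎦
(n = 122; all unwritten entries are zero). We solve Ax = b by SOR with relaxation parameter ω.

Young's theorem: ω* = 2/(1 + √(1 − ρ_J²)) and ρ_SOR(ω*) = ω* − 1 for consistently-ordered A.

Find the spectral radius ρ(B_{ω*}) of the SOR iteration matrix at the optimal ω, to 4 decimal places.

ρ_SOR = 0.9502

With n=122, ρ(Jacobi) = cos(π/123) = 0.9997.
1 − cos²(π/123) = sin²(π/123) ⇒ √(1−ρ_J²) = sin(π/123) = 0.02554.
[ω*] 2 ÷ (1 + 0.02554) = 2 ÷ 1.02554 = 1.9502.
ρ_SOR = ω* − 1 ≈ 0.9502.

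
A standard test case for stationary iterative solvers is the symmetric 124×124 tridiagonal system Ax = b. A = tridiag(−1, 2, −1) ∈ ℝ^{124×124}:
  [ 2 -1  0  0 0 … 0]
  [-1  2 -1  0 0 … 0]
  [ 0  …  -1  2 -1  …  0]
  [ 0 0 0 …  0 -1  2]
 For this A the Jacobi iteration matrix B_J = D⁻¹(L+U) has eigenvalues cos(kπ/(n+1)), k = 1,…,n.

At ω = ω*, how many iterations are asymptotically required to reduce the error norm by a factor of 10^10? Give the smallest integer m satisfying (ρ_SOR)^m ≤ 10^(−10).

With n=124, ρ(Jacobi) = cos(π/125) = 0.9996842.
√(1 − cos²(π/125)) = sin(π/125) ≈ 0.0251301.
Then 2/(1+√(1−ρ_J²)) = 2/(1+0.0251301); ω* = 2/1.0251301 = 1.9509719.
[ρ_SOR] ω* − 1 = 0.9509719.
ρ_SOR^m ≤ 10^(−10) ⇔ m ≥ 10·ln10/(−ln 0.9509719) = 23.0259/0.0502708 = 458.037; m = ⌈458.037⌉ = 459.

m = 459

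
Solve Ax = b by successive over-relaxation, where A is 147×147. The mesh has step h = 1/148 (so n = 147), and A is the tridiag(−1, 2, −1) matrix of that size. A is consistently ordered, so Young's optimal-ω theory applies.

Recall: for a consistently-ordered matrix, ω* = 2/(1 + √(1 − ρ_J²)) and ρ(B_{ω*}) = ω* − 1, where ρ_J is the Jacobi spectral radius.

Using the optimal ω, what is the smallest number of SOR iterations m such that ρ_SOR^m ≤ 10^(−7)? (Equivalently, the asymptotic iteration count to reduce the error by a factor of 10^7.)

spectrum of D⁻¹(L+U) = {cos(kπ/148) : 1≤k≤147}; ρ_J = cos(π/148) = 0.9997747.
√(1−ρ_J²) = |sin(π/148)| = 0.0212254
Then 2/(1+√(1−ρ_J²)) = 2/(1+0.0212254); ω* = 2/1.0212254 = 1.9584315.
Hence ρ(B_{ω*}) = 1.9584315 − 1 = 0.9584315.
For 7 digits: m = 7·ln10 / (−ln 0.9584315) = 16.1181/0.0424572 = 379.632; round up → m = 380.

m = 380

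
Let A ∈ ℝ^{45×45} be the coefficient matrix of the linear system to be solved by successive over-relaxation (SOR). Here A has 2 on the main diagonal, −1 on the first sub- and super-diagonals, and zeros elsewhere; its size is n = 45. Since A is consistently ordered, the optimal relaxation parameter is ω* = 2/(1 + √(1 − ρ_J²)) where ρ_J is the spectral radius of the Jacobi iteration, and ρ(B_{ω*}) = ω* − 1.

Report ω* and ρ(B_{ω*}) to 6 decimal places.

ω* = 1.872234, ρ_SOR = 0.872234

spectrum of D⁻¹(L+U) = {cos(kπ/46) : 1≤k≤45}; ρ_J = cos(π/46) = 0.997669.
√(1−ρ_J²) = |sin(π/46)| = 0.0682424
ω* = 2 / (1 + 0.0682424) = 2 / 1.0682424 ≈ 1.872234.
[ρ_SOR] ω* − 1 = 0.872234.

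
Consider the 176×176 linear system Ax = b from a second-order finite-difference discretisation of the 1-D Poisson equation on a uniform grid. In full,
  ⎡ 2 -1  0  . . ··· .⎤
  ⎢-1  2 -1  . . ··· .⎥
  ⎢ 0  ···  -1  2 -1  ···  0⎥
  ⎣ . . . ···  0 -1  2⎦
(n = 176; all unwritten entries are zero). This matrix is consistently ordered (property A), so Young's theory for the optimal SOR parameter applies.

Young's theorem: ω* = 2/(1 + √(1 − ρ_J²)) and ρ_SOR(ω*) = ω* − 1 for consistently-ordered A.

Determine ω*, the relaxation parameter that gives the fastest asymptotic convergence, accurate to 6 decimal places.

With n=176, ρ(Jacobi) = cos(π/177) = 0.999842.
√(1−ρ_J²) = |sin(π/177)| = 0.0177482
ω* = 2 / (1 + 0.0177482) = 2 / 1.0177482 ≈ 1.965123.
and ρ(B_{ω*}) = 1.965123 − 1 = 0.965123.

ω* = 1.965123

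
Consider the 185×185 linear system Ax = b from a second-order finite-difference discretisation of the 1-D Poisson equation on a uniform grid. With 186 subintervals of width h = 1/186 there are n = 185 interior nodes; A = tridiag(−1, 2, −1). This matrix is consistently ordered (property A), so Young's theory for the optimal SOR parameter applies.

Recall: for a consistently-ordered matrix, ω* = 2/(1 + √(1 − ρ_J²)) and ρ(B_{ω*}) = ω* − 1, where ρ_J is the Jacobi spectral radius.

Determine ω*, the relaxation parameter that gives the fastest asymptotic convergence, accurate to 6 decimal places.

With n=185, ρ(Jacobi) = cos(π/186) = 0.999857.
√(1−ρ_J²) simplifies to sin(π/186) = 0.0168895.
ω* = 2 / (1 + 0.0168895) = 2 / 1.0168895 ≈ 1.966782.
and ρ(B_{ω*}) = 1.966782 − 1 = 0.966782.

ω* = 1.966782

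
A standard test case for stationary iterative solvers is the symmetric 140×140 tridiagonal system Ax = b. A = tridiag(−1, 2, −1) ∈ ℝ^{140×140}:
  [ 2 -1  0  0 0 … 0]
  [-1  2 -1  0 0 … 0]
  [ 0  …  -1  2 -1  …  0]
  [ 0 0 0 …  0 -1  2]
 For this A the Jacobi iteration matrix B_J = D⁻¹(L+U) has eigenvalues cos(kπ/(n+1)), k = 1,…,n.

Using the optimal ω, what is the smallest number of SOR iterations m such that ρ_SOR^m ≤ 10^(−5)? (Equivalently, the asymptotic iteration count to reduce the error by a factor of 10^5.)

m = 259

[ρ_J] n=140: ρ(B_J) = cos(π/(n+1)) = cos(π/141) = 0.9997518.
√(1 − cos²(π/141)) = sin(π/141) ≈ 0.0222790.
ω* = 2/(1 + 0.0222790) = 2/1.0222790 = 1.9564131.
and ρ(B_{ω*}) = 1.9564131 − 1 = 0.9564131.
For 5 digits: m = 5·ln10 / (−ln 0.9564131) = 11.5129/0.0445653 = 258.338; round up → m = 259.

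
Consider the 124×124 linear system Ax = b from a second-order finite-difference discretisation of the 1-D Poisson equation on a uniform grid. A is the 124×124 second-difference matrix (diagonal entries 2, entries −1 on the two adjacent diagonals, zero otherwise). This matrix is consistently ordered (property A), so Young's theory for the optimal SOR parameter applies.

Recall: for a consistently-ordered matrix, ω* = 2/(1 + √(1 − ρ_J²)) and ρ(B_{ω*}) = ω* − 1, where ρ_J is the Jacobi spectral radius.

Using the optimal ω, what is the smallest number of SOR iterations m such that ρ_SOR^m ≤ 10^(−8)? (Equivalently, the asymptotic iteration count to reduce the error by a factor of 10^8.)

B_J for the 124×124 system has eigenvalues cos(kπ/125); ρ_J = cos(π/125) = 0.9996842.
root = sin(π/125) = 0.0251301  (since 1−cos² = sin²).
Then 2/(1+√(1−ρ_J²)) = 2/(1+0.0251301); ω* = 2/1.0251301 = 1.9509719.
and ρ(B_{ω*}) = 1.9509719 − 1 = 0.9509719.
Need (0.9509719)^m ≤ 10^(−8): m ≥ 8·ln10/|ln 0.9509719| = 18.4207/0.0502708 = 366.429 ⇒ m = 367.

m = 367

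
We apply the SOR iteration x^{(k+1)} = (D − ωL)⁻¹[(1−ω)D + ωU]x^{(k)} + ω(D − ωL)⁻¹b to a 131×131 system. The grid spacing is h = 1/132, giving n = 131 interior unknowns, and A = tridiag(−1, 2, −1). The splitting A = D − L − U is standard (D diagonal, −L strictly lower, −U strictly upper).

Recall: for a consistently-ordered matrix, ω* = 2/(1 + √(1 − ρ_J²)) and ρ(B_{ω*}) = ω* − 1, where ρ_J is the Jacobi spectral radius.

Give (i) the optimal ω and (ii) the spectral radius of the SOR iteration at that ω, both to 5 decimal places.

spectrum of D⁻¹(L+U) = {cos(kπ/132) : 1≤k≤131}; ρ_J = cos(π/132) = 0.99972.
root = sin(π/132) = 0.023798  (since 1−cos² = sin²).
ω* = 2 / (1 + 0.023798) = 2 / 1.023798 ≈ 1.95351.
Hence ρ(B_{ω*}) = 1.95351 − 1 = 0.95351.

ω* = 1.95351, ρ_SOR = 0.95351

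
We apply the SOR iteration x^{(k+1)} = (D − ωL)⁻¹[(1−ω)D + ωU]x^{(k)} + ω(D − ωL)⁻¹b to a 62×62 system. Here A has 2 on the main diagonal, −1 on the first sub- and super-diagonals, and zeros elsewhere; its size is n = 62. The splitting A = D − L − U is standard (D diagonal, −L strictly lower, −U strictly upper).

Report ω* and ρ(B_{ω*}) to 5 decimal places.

ω* = 1.90504, ρ_SOR = 0.90504

B_J for the 62×62 system has eigenvalues cos(kπ/63); ρ_J = cos(π/63) = 0.99876.
root = sin(π/63) = 0.049846  (since 1−cos² = sin²).
[ω*] 2 ÷ (1 + 0.049846) = 2 ÷ 1.049846 = 1.90504.
At ω = 1.90504 every |λ(B_ω)| = ω−1, so ρ_SOR = 0.90504.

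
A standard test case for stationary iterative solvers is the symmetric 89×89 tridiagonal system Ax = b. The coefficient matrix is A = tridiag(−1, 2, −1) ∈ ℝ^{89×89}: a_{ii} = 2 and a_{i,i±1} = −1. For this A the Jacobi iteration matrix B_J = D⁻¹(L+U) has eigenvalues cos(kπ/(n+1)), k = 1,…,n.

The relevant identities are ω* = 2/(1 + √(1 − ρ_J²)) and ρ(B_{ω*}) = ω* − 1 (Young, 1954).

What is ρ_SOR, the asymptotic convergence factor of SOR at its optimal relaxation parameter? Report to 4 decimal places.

ρ_J = max_k |cos(kπ/90)| = cos(π/90) = 0.9994
root = sin(π/90) = 0.03490  (since 1−cos² = sin²).
Young: ω* = 2/(1+√(1−ρ_J²)) = 2/(1+0.03490) = 2/1.03490 = 1.9326.
ρ_SOR = ω* − 1 = 1.9326 − 1 = 0.9326.

ρ_SOR = 0.9326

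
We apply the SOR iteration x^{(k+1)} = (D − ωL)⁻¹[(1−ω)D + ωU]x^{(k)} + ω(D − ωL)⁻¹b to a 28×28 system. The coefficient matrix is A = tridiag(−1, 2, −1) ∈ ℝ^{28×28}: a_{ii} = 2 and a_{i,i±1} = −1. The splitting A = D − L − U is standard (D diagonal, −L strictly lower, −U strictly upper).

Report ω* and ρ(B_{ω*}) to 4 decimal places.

½·tridiag(1,0,1) at n=28: λ_k = cos(kπ/29); max |λ| at k=1 ⇒ ρ_J = cos(π/29) ≈ 0.9941.
√(1−ρ_J²) simplifies to sin(π/29) = 0.10812.
Then 2/(1+√(1−ρ_J²)) = 2/(1+0.10812); ω* = 2/1.10812 = 1.8049.
ρ_SOR = ω* − 1 = 1.8049 − 1 = 0.8049.

ω* = 1.8049, ρ_SOR = 0.8049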